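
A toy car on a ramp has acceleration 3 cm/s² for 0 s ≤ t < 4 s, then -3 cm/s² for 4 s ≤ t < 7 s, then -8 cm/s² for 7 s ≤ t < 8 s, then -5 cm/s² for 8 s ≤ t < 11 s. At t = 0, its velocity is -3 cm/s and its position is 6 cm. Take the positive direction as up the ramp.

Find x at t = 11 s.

-19 cm

On each constant-a segment, Δv = aΔt and Δx = v₀Δt + ½aΔt²; chain segment to segment.
0–4 s: v starts -3 cm/s; Δx = -3·4 + ½·3·4² = 12 cm; v ends 9 cm/s.
4–7 s: v starts 9 cm/s; Δx = 9·3 + ½·-3·3² = 13.5 cm; v ends 0 cm/s.
7–8 s: v starts 0 cm/s; Δx = 0·1 + ½·-8·1² = -4 cm; v ends -8 cm/s.
8–11 s: v starts -8 cm/s; Δx = -8·3 + ½·-5·3² = -46.5 cm; v ends -23 cm/s.
x(11) = 6 + Σ Δx = -19 cm.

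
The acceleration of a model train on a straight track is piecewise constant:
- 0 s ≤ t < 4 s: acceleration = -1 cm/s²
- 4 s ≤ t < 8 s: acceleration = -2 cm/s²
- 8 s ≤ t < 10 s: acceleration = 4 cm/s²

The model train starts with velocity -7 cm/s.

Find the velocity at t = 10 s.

-11 cm/s

Δv equals the area under the a-t graph; then v = v₀ + Δv.
0–4 s: -1 × 4 = -4 cm/s
4–8 s: -2 × 4 = -8 cm/s
8–10 s: 4 × 2 = 8 cm/s
Δv = -4 cm/s, so v(10) = -7 + (-4) = -11 cm/s.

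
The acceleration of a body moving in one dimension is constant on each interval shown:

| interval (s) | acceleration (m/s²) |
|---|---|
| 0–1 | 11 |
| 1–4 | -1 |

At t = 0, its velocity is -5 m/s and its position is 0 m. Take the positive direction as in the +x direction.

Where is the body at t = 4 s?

14 m

On each constant-a segment, Δv = aΔt and Δx = v₀Δt + ½aΔt²; chain segment to segment.
0–1 s: v starts -5 m/s; Δx = -5·1 + ½·11·1² = 0.5 m; v ends 6 m/s.
1–4 s: v starts 6 m/s; Δx = 6·3 + ½·-1·3² = 13.5 m; v ends 3 m/s.
x(4) = 0 + Σ Δx = 14 m.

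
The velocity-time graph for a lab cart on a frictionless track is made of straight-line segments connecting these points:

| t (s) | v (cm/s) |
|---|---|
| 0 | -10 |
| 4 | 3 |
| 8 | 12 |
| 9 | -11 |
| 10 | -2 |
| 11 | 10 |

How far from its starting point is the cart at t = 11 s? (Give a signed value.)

Net displacement equals the area under the velocity-time graph (areas below the axis count negative).
0–4 s: ½(-10 + 3)(4) = -14 cm
4–8 s: ½(3 + 12)(4) = 30 cm
8–9 s: ½(12 + -11)(1) = 0.5 cm
9–10 s: ½(-11 + -2)(1) = -6.5 cm
10–11 s: ½(-2 + 10)(1) = 4 cm
Net displacement = 14 cm

14 cm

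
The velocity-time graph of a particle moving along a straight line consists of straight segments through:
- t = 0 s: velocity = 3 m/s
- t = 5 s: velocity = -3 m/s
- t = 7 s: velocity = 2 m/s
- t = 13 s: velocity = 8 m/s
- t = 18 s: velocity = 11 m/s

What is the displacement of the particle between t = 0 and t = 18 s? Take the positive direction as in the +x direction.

Displacement is the signed area under the v-t curve.
0–5 s: ½(3 + -3)(5) = 0 m
5–7 s: ½(-3 + 2)(2) = -1 m
7–13 s: ½(2 + 8)(6) = 30 m
13–18 s: ½(8 + 11)(5) = 47.5 m
Net displacement = 76.5 m

76.5 m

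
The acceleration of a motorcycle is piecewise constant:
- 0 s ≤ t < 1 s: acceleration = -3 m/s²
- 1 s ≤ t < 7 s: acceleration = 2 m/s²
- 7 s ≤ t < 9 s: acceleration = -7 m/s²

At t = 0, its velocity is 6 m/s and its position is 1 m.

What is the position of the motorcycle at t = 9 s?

75.5 m

On each constant-a segment, Δv = aΔt and Δx = v₀Δt + ½aΔt²; chain segment to segment.
0–1 s: v starts 6 m/s; Δx = 6·1 + ½·-3·1² = 4.5 m; v ends 3 m/s.
1–7 s: v starts 3 m/s; Δx = 3·6 + ½·2·6² = 54 m; v ends 15 m/s.
7–9 s: v starts 15 m/s; Δx = 15·2 + ½·-7·2² = 16 m; v ends 1 m/s.
x(9) = 1 + Σ Δx = 75.5 m.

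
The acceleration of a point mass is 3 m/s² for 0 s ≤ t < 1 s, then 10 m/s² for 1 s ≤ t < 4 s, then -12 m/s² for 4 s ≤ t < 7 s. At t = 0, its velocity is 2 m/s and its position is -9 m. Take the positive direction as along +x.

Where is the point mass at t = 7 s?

On each constant-a segment, Δv = aΔt and Δx = v₀Δt + ½aΔt²; chain segment to segment.
0–1 s: v starts 2 m/s; Δx = 2·1 + ½·3·1² = 3.5 m; v ends 5 m/s.
1–4 s: v starts 5 m/s; Δx = 5·3 + ½·10·3² = 60 m; v ends 35 m/s.
4–7 s: v starts 35 m/s; Δx = 35·3 + ½·-12·3² = 51 m; v ends -1 m/s.
x(7) = -9 + Σ Δx = 105.5 m.

105.5 m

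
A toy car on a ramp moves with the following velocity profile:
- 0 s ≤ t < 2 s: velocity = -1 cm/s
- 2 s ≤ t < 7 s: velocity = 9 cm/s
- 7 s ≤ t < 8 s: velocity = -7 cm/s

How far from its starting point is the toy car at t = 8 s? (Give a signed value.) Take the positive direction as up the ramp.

Displacement is the signed area under the v-t curve.
0–2 s: -1 × 2 = -2 cm
2–7 s: 9 × 5 = 45 cm
7–8 s: -7 × 1 = -7 cm
Net displacement = 36 cm

36 cm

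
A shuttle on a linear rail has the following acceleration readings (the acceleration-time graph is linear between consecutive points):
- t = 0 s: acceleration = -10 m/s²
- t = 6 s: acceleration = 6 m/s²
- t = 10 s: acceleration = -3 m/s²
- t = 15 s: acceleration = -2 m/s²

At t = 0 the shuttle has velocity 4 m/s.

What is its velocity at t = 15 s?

Δv equals the area under the a-t graph; then v = v₀ + Δv.
0–6 s: ½(-10 + 6)(6) = -12 m/s
6–10 s: ½(6 + -3)(4) = 6 m/s
10–15 s: ½(-3 + -2)(5) = -12.5 m/s
Δv = -18.5 m/s, so v(15) = 4 + (-18.5) = -14.5 m/s.

-14.5 m/s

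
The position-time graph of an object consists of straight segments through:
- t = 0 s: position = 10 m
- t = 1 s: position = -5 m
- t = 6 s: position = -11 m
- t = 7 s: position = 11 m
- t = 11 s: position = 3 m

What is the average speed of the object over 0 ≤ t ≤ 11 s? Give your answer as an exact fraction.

51/11 m/s

Average speed = (total path length)/(elapsed time); on a piecewise-linear x-t graph the path length is Σ|Δx|.
0–1 s: |Δx| = |-5 − 10| = 15 m
1–6 s: |Δx| = |-11 − -5| = 6 m
6–7 s: |Δx| = |11 − -11| = 22 m
7–11 s: |Δx| = |3 − 11| = 8 m
Total path = 51 m; average speed = 51/11 = 51/11 m/s.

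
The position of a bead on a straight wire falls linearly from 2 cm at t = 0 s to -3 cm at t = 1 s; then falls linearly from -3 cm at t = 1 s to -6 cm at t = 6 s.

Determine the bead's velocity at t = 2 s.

-0.6 cm/s

Velocity is the slope of the x-t graph on 1–6 s: (-6 − -3)/(6 − 1) = -0.6 cm/s.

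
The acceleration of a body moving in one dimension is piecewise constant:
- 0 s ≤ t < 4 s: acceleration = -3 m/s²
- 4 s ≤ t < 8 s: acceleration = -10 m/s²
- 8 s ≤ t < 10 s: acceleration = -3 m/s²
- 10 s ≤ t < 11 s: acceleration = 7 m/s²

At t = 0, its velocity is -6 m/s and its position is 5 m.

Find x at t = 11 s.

On each constant-a segment, Δv = aΔt and Δx = v₀Δt + ½aΔt²; chain segment to segment.
0–4 s: v starts -6 m/s; Δx = -6·4 + ½·-3·4² = -48 m; v ends -18 m/s.
4–8 s: v starts -18 m/s; Δx = -18·4 + ½·-10·4² = -152 m; v ends -58 m/s.
8–10 s: v starts -58 m/s; Δx = -58·2 + ½·-3·2² = -122 m; v ends -64 m/s.
10–11 s: v starts -64 m/s; Δx = -64·1 + ½·7·1² = -60.5 m; v ends -57 m/s.
x(11) = 5 + Σ Δx = -377.5 m.

-377.5 m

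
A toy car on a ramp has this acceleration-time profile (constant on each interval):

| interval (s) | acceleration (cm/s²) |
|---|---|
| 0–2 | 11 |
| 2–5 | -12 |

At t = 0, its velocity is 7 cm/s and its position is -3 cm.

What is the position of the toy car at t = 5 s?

On each constant-a segment, Δv = aΔt and Δx = v₀Δt + ½aΔt²; chain segment to segment.
0–2 s: v starts 7 cm/s; Δx = 7·2 + ½·11·2² = 36 cm; v ends 29 cm/s.
2–5 s: v starts 29 cm/s; Δx = 29·3 + ½·-12·3² = 33 cm; v ends -7 cm/s.
x(5) = -3 + Σ Δx = 66 cm.

66 cm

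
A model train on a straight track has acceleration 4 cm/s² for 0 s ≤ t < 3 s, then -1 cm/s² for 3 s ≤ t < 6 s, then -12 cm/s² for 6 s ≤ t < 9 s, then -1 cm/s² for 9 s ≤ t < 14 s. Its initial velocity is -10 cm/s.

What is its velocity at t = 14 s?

-42 cm/s

Δv equals the area under the a-t graph; then v = v₀ + Δv.
0–3 s: 4 × 3 = 12 cm/s
3–6 s: -1 × 3 = -3 cm/s
6–9 s: -12 × 3 = -36 cm/s
9–14 s: -1 × 5 = -5 cm/s
Δv = -32 cm/s, so v(14) = -10 + (-32) = -42 cm/s.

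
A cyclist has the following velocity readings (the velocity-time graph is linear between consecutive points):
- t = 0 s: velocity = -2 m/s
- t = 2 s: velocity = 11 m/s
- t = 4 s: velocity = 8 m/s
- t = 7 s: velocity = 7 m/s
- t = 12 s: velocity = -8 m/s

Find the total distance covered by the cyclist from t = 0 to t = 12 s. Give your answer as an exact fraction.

Total distance travelled is ∫|v| dt — sum the magnitudes of each area piece.
0–2 s: v = 0 at t = 4/13 s; triangle areas 4/13 + 121/13 = 125/13 m
2–4 s: |½(11 + 8)(2)| = 19 m
4–7 s: |½(8 + 7)(3)| = 22.5 m
7–12 s: v = 0 at t = 28/3 s; triangle areas 49/6 + 32/3 = 113/6 m
Total distance = 2728/39 m

2728/39 m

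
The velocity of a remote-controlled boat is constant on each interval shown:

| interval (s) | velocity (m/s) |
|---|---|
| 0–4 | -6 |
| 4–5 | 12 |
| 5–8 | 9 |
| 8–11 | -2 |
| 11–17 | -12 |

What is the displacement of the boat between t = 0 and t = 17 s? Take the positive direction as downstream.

-63 m

Displacement is the signed area under the v-t curve.
0–4 s: -6 × 4 = -24 m
4–5 s: 12 × 1 = 12 m
5–8 s: 9 × 3 = 27 m
8–11 s: -2 × 3 = -6 m
11–17 s: -12 × 6 = -72 m
Net displacement = -63 m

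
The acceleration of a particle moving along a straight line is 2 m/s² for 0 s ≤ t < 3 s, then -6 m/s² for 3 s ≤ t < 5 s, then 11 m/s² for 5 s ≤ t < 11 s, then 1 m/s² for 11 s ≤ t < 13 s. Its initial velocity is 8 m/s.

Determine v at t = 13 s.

70 m/s

Δv equals the area under the a-t graph; then v = v₀ + Δv.
0–3 s: 2 × 3 = 6 m/s
3–5 s: -6 × 2 = -12 m/s
5–11 s: 11 × 6 = 66 m/s
11–13 s: 1 × 2 = 2 m/s
Δv = 62 m/s, so v(13) = 8 + (62) = 70 m/s.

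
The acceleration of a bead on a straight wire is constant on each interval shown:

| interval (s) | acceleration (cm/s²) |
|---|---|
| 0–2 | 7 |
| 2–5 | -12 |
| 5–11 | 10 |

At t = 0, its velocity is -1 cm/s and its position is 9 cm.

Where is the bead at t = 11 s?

On each constant-a segment, Δv = aΔt and Δx = v₀Δt + ½aΔt²; chain segment to segment.
0–2 s: v starts -1 cm/s; Δx = -1·2 + ½·7·2² = 12 cm; v ends 13 cm/s.
2–5 s: v starts 13 cm/s; Δx = 13·3 + ½·-12·3² = -15 cm; v ends -23 cm/s.
5–11 s: v starts -23 cm/s; Δx = -23·6 + ½·10·6² = 42 cm; v ends 37 cm/s.
x(11) = 9 + Σ Δx = 48 cm.

48 cm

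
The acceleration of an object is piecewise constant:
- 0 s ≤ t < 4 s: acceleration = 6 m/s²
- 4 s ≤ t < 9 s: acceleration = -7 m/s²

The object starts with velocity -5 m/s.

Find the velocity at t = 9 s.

Δv equals the area under the a-t graph; then v = v₀ + Δv.
0–4 s: 6 × 4 = 24 m/s
4–9 s: -7 × 5 = -35 m/s
Δv = -11 m/s, so v(9) = -5 + (-11) = -16 m/s.

-16 m/s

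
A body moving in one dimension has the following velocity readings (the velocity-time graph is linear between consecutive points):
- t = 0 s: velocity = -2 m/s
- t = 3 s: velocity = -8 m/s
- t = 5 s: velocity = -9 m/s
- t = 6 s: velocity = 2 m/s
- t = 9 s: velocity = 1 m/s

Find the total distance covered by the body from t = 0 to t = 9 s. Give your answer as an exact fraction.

Distance (not displacement) is the total path length: add the absolute areas under v-t.
0–3 s: |½(-2 + -8)(3)| = 15 m
3–5 s: |½(-8 + -9)(2)| = 17 m
5–6 s: v = 0 at t = 64/11 s; triangle areas 81/22 + 2/11 = 85/22 m
6–9 s: |½(2 + 1)(3)| = 4.5 m
Total distance = 444/11 m

444/11 m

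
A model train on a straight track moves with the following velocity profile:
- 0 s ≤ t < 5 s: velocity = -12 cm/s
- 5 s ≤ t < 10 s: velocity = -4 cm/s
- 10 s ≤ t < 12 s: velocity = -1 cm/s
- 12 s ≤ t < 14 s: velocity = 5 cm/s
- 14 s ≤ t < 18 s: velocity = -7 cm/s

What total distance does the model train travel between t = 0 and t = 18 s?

120 cm

Distance (not displacement) is the total path length: add the absolute areas under v-t.
0–5 s: |-12| × 5 = 60 cm
5–10 s: |-4| × 5 = 20 cm
10–12 s: |-1| × 2 = 2 cm
12–14 s: |5| × 2 = 10 cm
14–18 s: |-7| × 4 = 28 cm
Total distance = 120 cm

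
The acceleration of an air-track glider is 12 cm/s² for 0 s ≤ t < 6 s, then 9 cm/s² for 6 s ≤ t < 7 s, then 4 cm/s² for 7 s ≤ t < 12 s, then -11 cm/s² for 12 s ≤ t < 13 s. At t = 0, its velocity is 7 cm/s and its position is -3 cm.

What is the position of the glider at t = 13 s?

On each constant-a segment, Δv = aΔt and Δx = v₀Δt + ½aΔt²; chain segment to segment.
0–6 s: v starts 7 cm/s; Δx = 7·6 + ½·12·6² = 258 cm; v ends 79 cm/s.
6–7 s: v starts 79 cm/s; Δx = 79·1 + ½·9·1² = 83.5 cm; v ends 88 cm/s.
7–12 s: v starts 88 cm/s; Δx = 88·5 + ½·4·5² = 490 cm; v ends 108 cm/s.
12–13 s: v starts 108 cm/s; Δx = 108·1 + ½·-11·1² = 102.5 cm; v ends 97 cm/s.
x(13) = -3 + Σ Δx = 931 cm.

931 cm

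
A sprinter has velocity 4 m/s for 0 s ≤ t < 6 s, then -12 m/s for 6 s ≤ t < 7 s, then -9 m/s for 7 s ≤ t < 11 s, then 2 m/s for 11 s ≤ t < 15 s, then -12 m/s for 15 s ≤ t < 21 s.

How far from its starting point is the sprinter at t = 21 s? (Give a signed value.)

-88 m

Net displacement equals the area under the velocity-time graph (areas below the axis count negative).
0–6 s: 4 × 6 = 24 m
6–7 s: -12 × 1 = -12 m
7–11 s: -9 × 4 = -36 m
11–15 s: 2 × 4 = 8 m
15–21 s: -12 × 6 = -72 m
Net displacement = -88 m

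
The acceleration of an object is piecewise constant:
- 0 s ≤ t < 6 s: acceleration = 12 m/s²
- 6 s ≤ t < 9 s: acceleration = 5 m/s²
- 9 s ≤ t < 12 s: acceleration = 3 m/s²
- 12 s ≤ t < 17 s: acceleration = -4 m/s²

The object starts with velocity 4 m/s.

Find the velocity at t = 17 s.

80 m/s

Δv equals the area under the a-t graph; then v = v₀ + Δv.
0–6 s: 12 × 6 = 72 m/s
6–9 s: 5 × 3 = 15 m/s
9–12 s: 3 × 3 = 9 m/s
12–17 s: -4 × 5 = -20 m/s
Δv = 76 m/s, so v(17) = 4 + (76) = 80 m/s.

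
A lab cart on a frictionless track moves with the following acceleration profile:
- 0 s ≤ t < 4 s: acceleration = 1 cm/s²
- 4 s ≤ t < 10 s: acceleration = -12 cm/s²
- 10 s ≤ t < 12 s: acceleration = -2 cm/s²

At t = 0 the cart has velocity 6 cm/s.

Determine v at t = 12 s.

Δv equals the area under the a-t graph; then v = v₀ + Δv.
0–4 s: 1 × 4 = 4 cm/s
4–10 s: -12 × 6 = -72 cm/s
10–12 s: -2 × 2 = -4 cm/s
Δv = -72 cm/s, so v(12) = 6 + (-72) = -66 cm/s.

-66 cm/s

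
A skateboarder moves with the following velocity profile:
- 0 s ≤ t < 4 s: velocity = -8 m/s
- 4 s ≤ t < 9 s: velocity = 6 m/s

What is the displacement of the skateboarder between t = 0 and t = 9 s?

-2 m

Net displacement equals the area under the velocity-time graph (areas below the axis count negative).
0–4 s: -8 × 4 = -32 m
4–9 s: 6 × 5 = 30 m
Net displacement = -2 m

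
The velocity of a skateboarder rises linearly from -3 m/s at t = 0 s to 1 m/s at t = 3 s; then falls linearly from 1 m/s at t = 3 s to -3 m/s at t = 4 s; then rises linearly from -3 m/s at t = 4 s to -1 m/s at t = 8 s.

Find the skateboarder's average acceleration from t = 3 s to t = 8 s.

Average acceleration = Δv/Δt = (-1 − 1)/(8 − 3) = -0.4 m/s².

-0.4 m/s²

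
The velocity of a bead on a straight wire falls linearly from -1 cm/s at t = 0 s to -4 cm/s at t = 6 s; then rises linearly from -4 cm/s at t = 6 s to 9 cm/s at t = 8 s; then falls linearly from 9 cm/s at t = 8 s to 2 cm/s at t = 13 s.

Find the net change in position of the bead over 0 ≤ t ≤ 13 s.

17.5 cm

Displacement is the signed area under the v-t curve.
0–6 s: ½(-1 + -4)(6) = -15 cm
6–8 s: ½(-4 + 9)(2) = 5 cm
8–13 s: ½(9 + 2)(5) = 27.5 cm
Net displacement = 17.5 cm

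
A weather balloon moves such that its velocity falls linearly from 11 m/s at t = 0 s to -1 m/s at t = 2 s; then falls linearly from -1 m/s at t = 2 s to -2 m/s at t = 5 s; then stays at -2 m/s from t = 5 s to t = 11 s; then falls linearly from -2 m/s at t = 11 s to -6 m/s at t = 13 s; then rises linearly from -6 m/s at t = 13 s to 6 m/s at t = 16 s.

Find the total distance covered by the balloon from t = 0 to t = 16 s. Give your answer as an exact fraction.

Distance (not displacement) is the total path length: add the absolute areas under v-t.
0–2 s: v = 0 at t = 11/6 s; triangle areas 121/12 + 1/12 = 61/6 m
2–5 s: |½(-1 + -2)(3)| = 4.5 m
5–11 s: |-2| × 6 = 12 m
11–13 s: |½(-2 + -6)(2)| = 8 m
13–16 s: v = 0 at t = 14.5 s; triangle areas 4.5 + 4.5 = 9 m
Total distance = 131/3 m

131/3 m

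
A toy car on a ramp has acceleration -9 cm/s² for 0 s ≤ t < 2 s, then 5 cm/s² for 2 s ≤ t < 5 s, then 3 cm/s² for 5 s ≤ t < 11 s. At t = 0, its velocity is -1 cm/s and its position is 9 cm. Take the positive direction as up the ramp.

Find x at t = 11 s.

On each constant-a segment, Δv = aΔt and Δx = v₀Δt + ½aΔt²; chain segment to segment.
0–2 s: v starts -1 cm/s; Δx = -1·2 + ½·-9·2² = -20 cm; v ends -19 cm/s.
2–5 s: v starts -19 cm/s; Δx = -19·3 + ½·5·3² = -34.5 cm; v ends -4 cm/s.
5–11 s: v starts -4 cm/s; Δx = -4·6 + ½·3·6² = 30 cm; v ends 14 cm/s.
x(11) = 9 + Σ Δx = -15.5 cm.

-15.5 cm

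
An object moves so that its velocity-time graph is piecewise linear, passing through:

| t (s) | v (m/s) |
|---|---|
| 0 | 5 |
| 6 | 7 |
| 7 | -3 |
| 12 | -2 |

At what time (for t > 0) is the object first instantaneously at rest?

v changes sign on 6–7 s (from 7 to -3); the graph is linear there, so v = 0 at t = 6 + (-7)·(7 − 6)/(-3 − 7) = 6.7 s.

t = 6.7 s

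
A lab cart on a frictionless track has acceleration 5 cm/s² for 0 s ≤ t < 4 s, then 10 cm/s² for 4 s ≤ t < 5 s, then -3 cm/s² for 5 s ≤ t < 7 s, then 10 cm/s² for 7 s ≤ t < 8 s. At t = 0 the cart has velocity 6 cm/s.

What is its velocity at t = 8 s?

Δv equals the area under the a-t graph; then v = v₀ + Δv.
0–4 s: 5 × 4 = 20 cm/s
4–5 s: 10 × 1 = 10 cm/s
5–7 s: -3 × 2 = -6 cm/s
7–8 s: 10 × 1 = 10 cm/s
Δv = 34 cm/s, so v(8) = 6 + (34) = 40 cm/s.

40 cm/s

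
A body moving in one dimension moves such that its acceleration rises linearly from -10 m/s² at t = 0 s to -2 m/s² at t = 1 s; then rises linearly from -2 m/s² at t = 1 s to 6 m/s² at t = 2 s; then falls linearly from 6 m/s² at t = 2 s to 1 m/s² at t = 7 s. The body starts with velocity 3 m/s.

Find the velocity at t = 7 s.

Δv equals the area under the a-t graph; then v = v₀ + Δv.
0–1 s: ½(-10 + -2)(1) = -6 m/s
1–2 s: ½(-2 + 6)(1) = 2 m/s
2–7 s: ½(6 + 1)(5) = 17.5 m/s
Δv = 13.5 m/s, so v(7) = 3 + (13.5) = 16.5 m/s.

16.5 m/s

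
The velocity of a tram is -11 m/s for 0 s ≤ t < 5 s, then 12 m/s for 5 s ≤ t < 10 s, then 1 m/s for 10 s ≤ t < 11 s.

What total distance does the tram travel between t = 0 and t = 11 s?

116 m

Total distance travelled is ∫|v| dt — sum the magnitudes of each area piece.
0–5 s: |-11| × 5 = 55 m
5–10 s: |12| × 5 = 60 m
10–11 s: |1| × 1 = 1 m
Total distance = 116 m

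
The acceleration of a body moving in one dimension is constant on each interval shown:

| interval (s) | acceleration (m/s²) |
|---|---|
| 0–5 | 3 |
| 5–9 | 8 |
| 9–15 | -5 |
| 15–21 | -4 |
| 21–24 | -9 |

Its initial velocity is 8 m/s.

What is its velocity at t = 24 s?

-26 m/s

Δv equals the area under the a-t graph; then v = v₀ + Δv.
0–5 s: 3 × 5 = 15 m/s
5–9 s: 8 × 4 = 32 m/s
9–15 s: -5 × 6 = -30 m/s
15–21 s: -4 × 6 = -24 m/s
21–24 s: -9 × 3 = -27 m/s
Δv = -34 m/s, so v(24) = 8 + (-34) = -26 m/s.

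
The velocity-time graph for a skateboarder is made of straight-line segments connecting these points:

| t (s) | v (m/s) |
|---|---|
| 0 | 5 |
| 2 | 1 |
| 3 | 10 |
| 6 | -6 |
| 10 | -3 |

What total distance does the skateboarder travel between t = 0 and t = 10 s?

42.25 m

Total distance travelled is ∫|v| dt — sum the magnitudes of each area piece.
0–2 s: |½(5 + 1)(2)| = 6 m
2–3 s: |½(1 + 10)(1)| = 5.5 m
3–6 s: v = 0 at t = 4.875 s; triangle areas 9.375 + 3.375 = 12.75 m
6–10 s: |½(-6 + -3)(4)| = 18 m
Total distance = 42.25 m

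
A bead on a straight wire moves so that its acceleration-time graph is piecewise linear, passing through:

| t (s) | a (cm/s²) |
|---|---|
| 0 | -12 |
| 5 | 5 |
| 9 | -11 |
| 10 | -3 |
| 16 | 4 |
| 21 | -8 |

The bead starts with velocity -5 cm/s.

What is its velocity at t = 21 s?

-48.5 cm/s

Δv equals the area under the a-t graph; then v = v₀ + Δv.
0–5 s: ½(-12 + 5)(5) = -17.5 cm/s
5–9 s: ½(5 + -11)(4) = -12 cm/s
9–10 s: ½(-11 + -3)(1) = -7 cm/s
10–16 s: ½(-3 + 4)(6) = 3 cm/s
16–21 s: ½(4 + -8)(5) = -10 cm/s
Δv = -43.5 cm/s, so v(21) = -5 + (-43.5) = -48.5 cm/s.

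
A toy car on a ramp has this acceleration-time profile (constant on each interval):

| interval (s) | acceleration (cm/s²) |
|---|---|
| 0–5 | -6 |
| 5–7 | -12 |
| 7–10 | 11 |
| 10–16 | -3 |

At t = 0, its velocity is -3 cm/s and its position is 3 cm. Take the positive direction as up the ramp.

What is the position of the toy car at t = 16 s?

On each constant-a segment, Δv = aΔt and Δx = v₀Δt + ½aΔt²; chain segment to segment.
0–5 s: v starts -3 cm/s; Δx = -3·5 + ½·-6·5² = -90 cm; v ends -33 cm/s.
5–7 s: v starts -33 cm/s; Δx = -33·2 + ½·-12·2² = -90 cm; v ends -57 cm/s.
7–10 s: v starts -57 cm/s; Δx = -57·3 + ½·11·3² = -121.5 cm; v ends -24 cm/s.
10–16 s: v starts -24 cm/s; Δx = -24·6 + ½·-3·6² = -198 cm; v ends -42 cm/s.
x(16) = 3 + Σ Δx = -496.5 cm.

-496.5 cm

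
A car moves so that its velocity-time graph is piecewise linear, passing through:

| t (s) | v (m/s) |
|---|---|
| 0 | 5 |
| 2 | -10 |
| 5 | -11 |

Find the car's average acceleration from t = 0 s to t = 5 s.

-3.2 m/s²

Average acceleration = Δv/Δt = (-11 − 5)/(5 − 0) = -3.2 m/s².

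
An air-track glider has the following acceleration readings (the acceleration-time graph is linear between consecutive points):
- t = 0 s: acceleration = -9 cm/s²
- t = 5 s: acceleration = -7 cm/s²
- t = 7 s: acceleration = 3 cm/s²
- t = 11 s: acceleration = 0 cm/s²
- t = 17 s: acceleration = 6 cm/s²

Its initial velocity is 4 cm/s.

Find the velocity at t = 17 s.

-16 cm/s

Δv equals the area under the a-t graph; then v = v₀ + Δv.
0–5 s: ½(-9 + -7)(5) = -40 cm/s
5–7 s: ½(-7 + 3)(2) = -4 cm/s
7–11 s: ½(3 + 0)(4) = 6 cm/s
11–17 s: ½(0 + 6)(6) = 18 cm/s
Δv = -20 cm/s, so v(17) = 4 + (-20) = -16 cm/s.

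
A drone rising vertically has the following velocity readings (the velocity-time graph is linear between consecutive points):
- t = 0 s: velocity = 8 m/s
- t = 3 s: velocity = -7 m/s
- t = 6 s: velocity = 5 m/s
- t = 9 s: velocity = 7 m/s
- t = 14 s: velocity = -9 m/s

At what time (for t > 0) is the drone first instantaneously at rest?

v changes sign on 0–3 s (from 8 to -7); the graph is linear there, so v = 0 at t = 0 + (-8)·(3 − 0)/(-7 − 8) = 1.6 s.

t = 1.6 s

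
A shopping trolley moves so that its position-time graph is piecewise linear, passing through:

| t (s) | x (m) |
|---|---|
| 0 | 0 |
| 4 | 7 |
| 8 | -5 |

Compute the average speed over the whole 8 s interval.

2.375 m/s

Average speed = (total path length)/(elapsed time); on a piecewise-linear x-t graph the path length is Σ|Δx|.
0–4 s: |Δx| = |7 − 0| = 7 m
4–8 s: |Δx| = |-5 − 7| = 12 m
Total path = 19 m; average speed = 19/8 = 2.375 m/s.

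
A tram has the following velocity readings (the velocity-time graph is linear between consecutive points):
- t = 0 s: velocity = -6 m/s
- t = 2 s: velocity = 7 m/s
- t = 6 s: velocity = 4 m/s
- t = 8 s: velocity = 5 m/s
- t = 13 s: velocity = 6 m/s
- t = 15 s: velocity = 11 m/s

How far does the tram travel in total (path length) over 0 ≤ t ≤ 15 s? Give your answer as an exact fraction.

Total distance travelled is ∫|v| dt — sum the magnitudes of each area piece.
0–2 s: v = 0 at t = 12/13 s; triangle areas 36/13 + 49/13 = 85/13 m
2–6 s: |½(7 + 4)(4)| = 22 m
6–8 s: |½(4 + 5)(2)| = 9 m
8–13 s: |½(5 + 6)(5)| = 27.5 m
13–15 s: |½(6 + 11)(2)| = 17 m
Total distance = 2133/26 m

2133/26 m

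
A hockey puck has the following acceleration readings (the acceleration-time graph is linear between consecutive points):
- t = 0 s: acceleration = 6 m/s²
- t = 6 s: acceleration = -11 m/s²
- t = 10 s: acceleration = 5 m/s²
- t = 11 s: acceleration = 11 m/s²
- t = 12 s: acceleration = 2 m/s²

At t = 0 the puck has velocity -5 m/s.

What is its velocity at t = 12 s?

Δv equals the area under the a-t graph; then v = v₀ + Δv.
0–6 s: ½(6 + -11)(6) = -15 m/s
6–10 s: ½(-11 + 5)(4) = -12 m/s
10–11 s: ½(5 + 11)(1) = 8 m/s
11–12 s: ½(11 + 2)(1) = 6.5 m/s
Δv = -12.5 m/s, so v(12) = -5 + (-12.5) = -17.5 m/s.

-17.5 m/s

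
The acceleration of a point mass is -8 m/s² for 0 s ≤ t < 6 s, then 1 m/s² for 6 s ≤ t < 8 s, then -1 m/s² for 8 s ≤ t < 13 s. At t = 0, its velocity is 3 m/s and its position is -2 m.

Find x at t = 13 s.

On each constant-a segment, Δv = aΔt and Δx = v₀Δt + ½aΔt²; chain segment to segment.
0–6 s: v starts 3 m/s; Δx = 3·6 + ½·-8·6² = -126 m; v ends -45 m/s.
6–8 s: v starts -45 m/s; Δx = -45·2 + ½·1·2² = -88 m; v ends -43 m/s.
8–13 s: v starts -43 m/s; Δx = -43·5 + ½·-1·5² = -227.5 m; v ends -48 m/s.
x(13) = -2 + Σ Δx = -443.5 m.

-443.5 m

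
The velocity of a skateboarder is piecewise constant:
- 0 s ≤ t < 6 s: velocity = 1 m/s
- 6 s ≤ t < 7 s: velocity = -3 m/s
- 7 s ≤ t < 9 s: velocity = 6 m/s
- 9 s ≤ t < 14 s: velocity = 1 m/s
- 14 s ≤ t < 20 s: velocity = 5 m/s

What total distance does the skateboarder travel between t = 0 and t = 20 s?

56 m

Total distance travelled is ∫|v| dt — sum the magnitudes of each area piece.
0–6 s: |1| × 6 = 6 m
6–7 s: |-3| × 1 = 3 m
7–9 s: |6| × 2 = 12 m
9–14 s: |1| × 5 = 5 m
14–20 s: |5| × 6 = 30 m
Total distance = 56 m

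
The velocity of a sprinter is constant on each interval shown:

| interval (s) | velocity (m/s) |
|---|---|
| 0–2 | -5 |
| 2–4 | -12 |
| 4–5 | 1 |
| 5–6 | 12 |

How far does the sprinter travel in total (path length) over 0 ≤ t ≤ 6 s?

47 m

Total distance travelled is ∫|v| dt — sum the magnitudes of each area piece.
0–2 s: |-5| × 2 = 10 m
2–4 s: |-12| × 2 = 24 m
4–5 s: |1| × 1 = 1 m
5–6 s: |12| × 1 = 12 m
Total distance = 47 m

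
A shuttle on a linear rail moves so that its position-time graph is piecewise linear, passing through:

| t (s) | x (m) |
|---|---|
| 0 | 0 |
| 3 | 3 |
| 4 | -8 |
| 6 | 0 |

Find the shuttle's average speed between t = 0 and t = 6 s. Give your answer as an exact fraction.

Average speed = (total path length)/(elapsed time); on a piecewise-linear x-t graph the path length is Σ|Δx|.
0–3 s: |Δx| = |3 − 0| = 3 m
3–4 s: |Δx| = |-8 − 3| = 11 m
4–6 s: |Δx| = |0 − -8| = 8 m
Total path = 22 m; average speed = 22/6 = 11/3 m/s.

11/3 m/s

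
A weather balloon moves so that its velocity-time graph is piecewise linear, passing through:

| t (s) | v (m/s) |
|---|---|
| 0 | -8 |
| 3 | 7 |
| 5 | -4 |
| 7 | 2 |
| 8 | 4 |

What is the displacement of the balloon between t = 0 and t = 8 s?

2.5 m

Net displacement equals the area under the velocity-time graph (areas below the axis count negative).
0–3 s: ½(-8 + 7)(3) = -1.5 m
3–5 s: ½(7 + -4)(2) = 3 m
5–7 s: ½(-4 + 2)(2) = -2 m
7–8 s: ½(2 + 4)(1) = 3 m
Net displacement = 2.5 m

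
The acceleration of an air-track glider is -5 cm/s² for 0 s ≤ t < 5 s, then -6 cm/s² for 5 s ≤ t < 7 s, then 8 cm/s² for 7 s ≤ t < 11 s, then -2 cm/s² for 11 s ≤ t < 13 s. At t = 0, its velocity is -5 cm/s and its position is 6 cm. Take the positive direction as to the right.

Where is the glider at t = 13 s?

-281.5 cm

On each constant-a segment, Δv = aΔt and Δx = v₀Δt + ½aΔt²; chain segment to segment.
0–5 s: v starts -5 cm/s; Δx = -5·5 + ½·-5·5² = -87.5 cm; v ends -30 cm/s.
5–7 s: v starts -30 cm/s; Δx = -30·2 + ½·-6·2² = -72 cm; v ends -42 cm/s.
7–11 s: v starts -42 cm/s; Δx = -42·4 + ½·8·4² = -104 cm; v ends -10 cm/s.
11–13 s: v starts -10 cm/s; Δx = -10·2 + ½·-2·2² = -24 cm; v ends -14 cm/s.
x(13) = 6 + Σ Δx = -281.5 cm.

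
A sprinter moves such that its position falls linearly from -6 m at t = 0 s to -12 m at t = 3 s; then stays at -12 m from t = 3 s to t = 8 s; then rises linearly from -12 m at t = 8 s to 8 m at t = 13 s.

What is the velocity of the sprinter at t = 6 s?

0 m/s

Velocity is the slope of the x-t graph on 3–8 s: (-12 − -12)/(8 − 3) = 0 m/s.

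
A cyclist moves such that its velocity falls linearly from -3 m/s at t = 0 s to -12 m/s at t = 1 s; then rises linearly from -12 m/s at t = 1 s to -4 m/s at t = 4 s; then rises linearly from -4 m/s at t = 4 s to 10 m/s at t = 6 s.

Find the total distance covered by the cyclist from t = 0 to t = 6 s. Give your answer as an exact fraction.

557/14 m

Distance (not displacement) is the total path length: add the absolute areas under v-t.
0–1 s: |½(-3 + -12)(1)| = 7.5 m
1–4 s: |½(-12 + -4)(3)| = 24 m
4–6 s: v = 0 at t = 32/7 s; triangle areas 8/7 + 50/7 = 58/7 m
Total distance = 557/14 m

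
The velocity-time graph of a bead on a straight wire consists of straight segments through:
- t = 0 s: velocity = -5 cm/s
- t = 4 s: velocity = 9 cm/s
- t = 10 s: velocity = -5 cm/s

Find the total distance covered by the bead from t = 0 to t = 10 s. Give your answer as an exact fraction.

Distance (not displacement) is the total path length: add the absolute areas under v-t.
0–4 s: v = 0 at t = 10/7 s; triangle areas 25/7 + 81/7 = 106/7 cm
4–10 s: v = 0 at t = 55/7 s; triangle areas 243/14 + 75/14 = 159/7 cm
Total distance = 265/7 cm

265/7 cm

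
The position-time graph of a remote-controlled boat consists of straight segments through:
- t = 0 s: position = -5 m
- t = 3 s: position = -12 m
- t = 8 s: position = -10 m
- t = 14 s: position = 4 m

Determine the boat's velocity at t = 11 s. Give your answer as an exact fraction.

7/3 m/s

Velocity is the slope of the x-t graph on 8–14 s: (4 − -10)/(14 − 8) = 7/3 m/s.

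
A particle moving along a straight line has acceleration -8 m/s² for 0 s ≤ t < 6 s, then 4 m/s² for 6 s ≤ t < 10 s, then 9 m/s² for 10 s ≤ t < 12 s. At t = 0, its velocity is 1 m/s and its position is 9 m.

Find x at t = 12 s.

On each constant-a segment, Δv = aΔt and Δx = v₀Δt + ½aΔt²; chain segment to segment.
0–6 s: v starts 1 m/s; Δx = 1·6 + ½·-8·6² = -138 m; v ends -47 m/s.
6–10 s: v starts -47 m/s; Δx = -47·4 + ½·4·4² = -156 m; v ends -31 m/s.
10–12 s: v starts -31 m/s; Δx = -31·2 + ½·9·2² = -44 m; v ends -13 m/s.
x(12) = 9 + Σ Δx = -329 m.

-329 m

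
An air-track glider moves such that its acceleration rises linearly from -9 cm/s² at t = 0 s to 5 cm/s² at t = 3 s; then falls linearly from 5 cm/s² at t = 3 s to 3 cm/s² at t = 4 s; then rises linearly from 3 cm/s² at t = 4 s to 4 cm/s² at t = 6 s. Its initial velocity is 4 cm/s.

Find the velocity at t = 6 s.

Δv equals the area under the a-t graph; then v = v₀ + Δv.
0–3 s: ½(-9 + 5)(3) = -6 cm/s
3–4 s: ½(5 + 3)(1) = 4 cm/s
4–6 s: ½(3 + 4)(2) = 7 cm/s
Δv = 5 cm/s, so v(6) = 4 + (5) = 9 cm/s.

9 cm/s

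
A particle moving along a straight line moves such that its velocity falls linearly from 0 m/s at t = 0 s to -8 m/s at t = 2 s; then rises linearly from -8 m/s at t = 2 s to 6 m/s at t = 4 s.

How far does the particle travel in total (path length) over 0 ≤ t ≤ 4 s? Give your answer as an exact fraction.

106/7 m

Distance (not displacement) is the total path length: add the absolute areas under v-t.
0–2 s: |½(0 + -8)(2)| = 8 m
2–4 s: v = 0 at t = 22/7 s; triangle areas 32/7 + 18/7 = 50/7 m
Total distance = 106/7 m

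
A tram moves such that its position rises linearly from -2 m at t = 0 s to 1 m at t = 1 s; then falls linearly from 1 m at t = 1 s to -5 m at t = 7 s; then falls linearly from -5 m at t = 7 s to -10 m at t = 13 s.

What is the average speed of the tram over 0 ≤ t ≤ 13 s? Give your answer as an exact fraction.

Average speed = (total path length)/(elapsed time); on a piecewise-linear x-t graph the path length is Σ|Δx|.
0–1 s: |Δx| = |1 − -2| = 3 m
1–7 s: |Δx| = |-5 − 1| = 6 m
7–13 s: |Δx| = |-10 − -5| = 5 m
Total path = 14 m; average speed = 14/13 = 14/13 m/s.

14/13 m/s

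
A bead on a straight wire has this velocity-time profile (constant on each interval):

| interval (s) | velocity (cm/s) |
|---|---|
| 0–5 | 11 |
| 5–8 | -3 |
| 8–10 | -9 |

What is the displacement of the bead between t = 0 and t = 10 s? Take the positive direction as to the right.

Net displacement equals the area under the velocity-time graph (areas below the axis count negative).
0–5 s: 11 × 5 = 55 cm
5–8 s: -3 × 3 = -9 cm
8–10 s: -9 × 2 = -18 cm
Net displacement = 28 cm

28 cm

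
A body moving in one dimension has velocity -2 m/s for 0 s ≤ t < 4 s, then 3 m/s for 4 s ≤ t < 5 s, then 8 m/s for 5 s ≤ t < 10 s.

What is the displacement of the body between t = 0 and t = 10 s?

35 m

Net displacement equals the area under the velocity-time graph (areas below the axis count negative).
0–4 s: -2 × 4 = -8 m
4–5 s: 3 × 1 = 3 m
5–10 s: 8 × 5 = 40 m
Net displacement = 35 m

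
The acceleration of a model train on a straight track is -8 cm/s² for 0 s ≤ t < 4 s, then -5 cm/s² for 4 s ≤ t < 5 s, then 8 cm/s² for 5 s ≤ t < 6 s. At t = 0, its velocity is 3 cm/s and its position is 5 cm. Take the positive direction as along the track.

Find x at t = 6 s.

On each constant-a segment, Δv = aΔt and Δx = v₀Δt + ½aΔt²; chain segment to segment.
0–4 s: v starts 3 cm/s; Δx = 3·4 + ½·-8·4² = -52 cm; v ends -29 cm/s.
4–5 s: v starts -29 cm/s; Δx = -29·1 + ½·-5·1² = -31.5 cm; v ends -34 cm/s.
5–6 s: v starts -34 cm/s; Δx = -34·1 + ½·8·1² = -30 cm; v ends -26 cm/s.
x(6) = 5 + Σ Δx = -108.5 cm.

-108.5 cm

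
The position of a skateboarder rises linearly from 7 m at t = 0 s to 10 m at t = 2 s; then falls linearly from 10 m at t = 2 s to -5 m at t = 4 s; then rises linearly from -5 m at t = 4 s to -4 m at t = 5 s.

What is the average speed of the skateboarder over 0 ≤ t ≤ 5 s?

3.8 m/s

Average speed = (total path length)/(elapsed time); on a piecewise-linear x-t graph the path length is Σ|Δx|.
0–2 s: |Δx| = |10 − 7| = 3 m
2–4 s: |Δx| = |-5 − 10| = 15 m
4–5 s: |Δx| = |-4 − -5| = 1 m
Total path = 19 m; average speed = 19/5 = 3.8 m/s.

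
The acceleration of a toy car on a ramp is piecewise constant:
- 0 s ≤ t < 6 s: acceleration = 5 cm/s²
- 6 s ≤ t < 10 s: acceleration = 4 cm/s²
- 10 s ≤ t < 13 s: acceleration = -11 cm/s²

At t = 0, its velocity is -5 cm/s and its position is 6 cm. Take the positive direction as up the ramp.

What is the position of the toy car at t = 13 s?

271.5 cm

On each constant-a segment, Δv = aΔt and Δx = v₀Δt + ½aΔt²; chain segment to segment.
0–6 s: v starts -5 cm/s; Δx = -5·6 + ½·5·6² = 60 cm; v ends 25 cm/s.
6–10 s: v starts 25 cm/s; Δx = 25·4 + ½·4·4² = 132 cm; v ends 41 cm/s.
10–13 s: v starts 41 cm/s; Δx = 41·3 + ½·-11·3² = 73.5 cm; v ends 8 cm/s.
x(13) = 6 + Σ Δx = 271.5 cm.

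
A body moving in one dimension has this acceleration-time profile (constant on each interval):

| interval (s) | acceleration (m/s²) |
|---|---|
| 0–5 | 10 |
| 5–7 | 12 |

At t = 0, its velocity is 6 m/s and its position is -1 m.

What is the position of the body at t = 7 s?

290 m

On each constant-a segment, Δv = aΔt and Δx = v₀Δt + ½aΔt²; chain segment to segment.
0–5 s: v starts 6 m/s; Δx = 6·5 + ½·10·5² = 155 m; v ends 56 m/s.
5–7 s: v starts 56 m/s; Δx = 56·2 + ½·12·2² = 136 m; v ends 80 m/s.
x(7) = -1 + Σ Δx = 290 m.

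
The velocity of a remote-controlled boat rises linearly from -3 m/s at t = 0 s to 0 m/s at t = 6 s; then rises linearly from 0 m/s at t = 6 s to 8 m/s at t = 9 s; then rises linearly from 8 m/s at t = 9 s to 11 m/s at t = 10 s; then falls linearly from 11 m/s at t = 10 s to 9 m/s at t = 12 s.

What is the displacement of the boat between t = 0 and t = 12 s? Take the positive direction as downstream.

32.5 m

Net displacement equals the area under the velocity-time graph (areas below the axis count negative).
0–6 s: ½(-3 + 0)(6) = -9 m
6–9 s: ½(0 + 8)(3) = 12 m
9–10 s: ½(8 + 11)(1) = 9.5 m
10–12 s: ½(11 + 9)(2) = 20 m
Net displacement = 32.5 m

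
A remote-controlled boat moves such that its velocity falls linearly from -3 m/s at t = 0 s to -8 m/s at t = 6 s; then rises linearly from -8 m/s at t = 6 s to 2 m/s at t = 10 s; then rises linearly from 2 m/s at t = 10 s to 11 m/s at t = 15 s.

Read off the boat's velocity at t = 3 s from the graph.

On 0–6 s the graph is linear from -3 to -8 m/s: v(3) = -3 + (-8 − -3)·(3 − 0)/(6 − 0) = -5.5 m/s.

-5.5 m/s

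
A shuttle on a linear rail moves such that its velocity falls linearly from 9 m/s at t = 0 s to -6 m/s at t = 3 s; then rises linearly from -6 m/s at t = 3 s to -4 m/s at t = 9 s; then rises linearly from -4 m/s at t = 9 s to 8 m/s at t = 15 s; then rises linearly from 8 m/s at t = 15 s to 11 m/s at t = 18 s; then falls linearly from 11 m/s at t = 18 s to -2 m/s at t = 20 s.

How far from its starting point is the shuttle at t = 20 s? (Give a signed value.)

Displacement is the signed area under the v-t curve.
0–3 s: ½(9 + -6)(3) = 4.5 m
3–9 s: ½(-6 + -4)(6) = -30 m
9–15 s: ½(-4 + 8)(6) = 12 m
15–18 s: ½(8 + 11)(3) = 28.5 m
18–20 s: ½(11 + -2)(2) = 9 m
Net displacement = 24 m

24 m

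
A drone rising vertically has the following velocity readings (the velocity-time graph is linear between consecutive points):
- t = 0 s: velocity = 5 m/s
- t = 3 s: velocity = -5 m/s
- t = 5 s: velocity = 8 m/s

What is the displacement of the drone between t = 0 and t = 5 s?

Net displacement equals the area under the velocity-time graph (areas below the axis count negative).
0–3 s: ½(5 + -5)(3) = 0 m
3–5 s: ½(-5 + 8)(2) = 3 m
Net displacement = 3 m

3 m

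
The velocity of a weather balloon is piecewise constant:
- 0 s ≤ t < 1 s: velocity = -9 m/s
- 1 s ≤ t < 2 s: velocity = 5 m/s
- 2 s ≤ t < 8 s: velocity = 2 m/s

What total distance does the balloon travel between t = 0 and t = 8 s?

Distance (not displacement) is the total path length: add the absolute areas under v-t.
0–1 s: |-9| × 1 = 9 m
1–2 s: |5| × 1 = 5 m
2–8 s: |2| × 6 = 12 m
Total distance = 26 m

26 m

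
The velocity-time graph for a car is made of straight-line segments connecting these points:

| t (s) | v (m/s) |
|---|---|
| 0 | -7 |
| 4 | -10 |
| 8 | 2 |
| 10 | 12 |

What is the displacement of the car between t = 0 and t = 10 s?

Net displacement equals the area under the velocity-time graph (areas below the axis count negative).
0–4 s: ½(-7 + -10)(4) = -34 m
4–8 s: ½(-10 + 2)(4) = -16 m
8–10 s: ½(2 + 12)(2) = 14 m
Net displacement = -36 m

-36 m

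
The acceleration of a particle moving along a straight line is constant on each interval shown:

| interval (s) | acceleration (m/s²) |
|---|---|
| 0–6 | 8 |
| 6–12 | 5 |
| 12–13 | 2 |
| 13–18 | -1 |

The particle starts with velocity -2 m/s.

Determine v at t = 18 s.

73 m/s

Δv equals the area under the a-t graph; then v = v₀ + Δv.
0–6 s: 8 × 6 = 48 m/s
6–12 s: 5 × 6 = 30 m/s
12–13 s: 2 × 1 = 2 m/s
13–18 s: -1 × 5 = -5 m/s
Δv = 75 m/s, so v(18) = -2 + (75) = 73 m/s.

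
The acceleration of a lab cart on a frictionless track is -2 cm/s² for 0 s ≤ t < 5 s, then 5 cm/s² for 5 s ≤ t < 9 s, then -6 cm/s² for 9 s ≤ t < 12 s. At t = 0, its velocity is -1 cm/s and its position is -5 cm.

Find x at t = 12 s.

On each constant-a segment, Δv = aΔt and Δx = v₀Δt + ½aΔt²; chain segment to segment.
0–5 s: v starts -1 cm/s; Δx = -1·5 + ½·-2·5² = -30 cm; v ends -11 cm/s.
5–9 s: v starts -11 cm/s; Δx = -11·4 + ½·5·4² = -4 cm; v ends 9 cm/s.
9–12 s: v starts 9 cm/s; Δx = 9·3 + ½·-6·3² = 0 cm; v ends -9 cm/s.
x(12) = -5 + Σ Δx = -39 cm.

-39 cm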